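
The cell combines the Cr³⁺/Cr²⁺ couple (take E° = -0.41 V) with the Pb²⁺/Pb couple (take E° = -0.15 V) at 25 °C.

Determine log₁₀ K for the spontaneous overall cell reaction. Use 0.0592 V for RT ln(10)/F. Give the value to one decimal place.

8.8

Cathode: Pb²⁺/Pb; anode: Cr³⁺/Cr²⁺. E°cell = +0.26 V, n = 2.
log K = nE°cell / 0.0592 = (2)(+0.26) / 0.0592 = 8.8.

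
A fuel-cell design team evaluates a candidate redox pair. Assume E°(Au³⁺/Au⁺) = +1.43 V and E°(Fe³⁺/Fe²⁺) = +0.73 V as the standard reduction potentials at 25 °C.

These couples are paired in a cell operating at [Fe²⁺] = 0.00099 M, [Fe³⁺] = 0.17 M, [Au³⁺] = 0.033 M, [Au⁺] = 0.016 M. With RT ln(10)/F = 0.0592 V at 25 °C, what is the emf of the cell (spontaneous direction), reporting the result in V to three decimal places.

Au³⁺/Au⁺ is the cathode (higher E°), Fe³⁺/Fe²⁺ the anode: E°cell = +1.43 − (+0.73) = +0.70 V, n = 2.
Overall: Au³⁺(aq) + 2 Fe²⁺(aq) → Au⁺(aq) + 2 Fe³⁺(aq)
Q = [Au⁺]·[Fe³⁺]^2 / ([Au³⁺]·[Fe²⁺]^2); log Q = 4.155.
E = E° − (0.0592/n) log Q = +0.70 − (0.0592/2)(4.155) = +0.577 V.

+0.577 V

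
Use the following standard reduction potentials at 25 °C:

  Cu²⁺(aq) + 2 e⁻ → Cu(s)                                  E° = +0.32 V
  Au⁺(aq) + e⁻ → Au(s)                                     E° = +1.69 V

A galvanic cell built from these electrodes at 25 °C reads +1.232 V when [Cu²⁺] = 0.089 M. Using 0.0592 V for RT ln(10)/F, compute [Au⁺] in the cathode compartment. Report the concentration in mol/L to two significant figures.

Au⁺/Au is the cathode, Cu²⁺/Cu the anode: E°cell = +1.37 V, n = 2.
Overall reaction: 2 Au⁺(aq) + Cu(s) → 2 Au(s) + Cu²⁺(aq); Q = [Cu²⁺]^1/[Au⁺]^2.
From E = E° − (0.0592/n) log Q: log Q = (E° − E)·n/0.0592 = (+1.37 − (+1.232))·2/0.0592 = 4.6622.
So 2·log[Au⁺] = 1·log(0.089) − log Q = -1.0506 − (4.6622) = -5.7128; log[Au⁺] = -5.7128 / 2 = -2.8564; [Au⁺] = 10^(-2.8564) ≈ 0.0014 M.

0.0014 M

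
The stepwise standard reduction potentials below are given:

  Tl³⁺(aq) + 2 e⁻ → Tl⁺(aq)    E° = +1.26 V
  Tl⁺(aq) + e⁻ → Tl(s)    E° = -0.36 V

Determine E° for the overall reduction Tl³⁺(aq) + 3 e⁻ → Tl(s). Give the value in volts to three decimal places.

Standard free energies of sequential steps add: ΔG°₃ = ΔG°₁ + ΔG°₂, so n₃E°₃ = n₁E°₁ + n₂E°₂.
E°₃ = (2×+1.26 + 1×-0.36) / 3 = (+2.160) / 3 = +0.720 V.
E° values themselves are not directly additive — weighting by electron count is essential.

+0.720 V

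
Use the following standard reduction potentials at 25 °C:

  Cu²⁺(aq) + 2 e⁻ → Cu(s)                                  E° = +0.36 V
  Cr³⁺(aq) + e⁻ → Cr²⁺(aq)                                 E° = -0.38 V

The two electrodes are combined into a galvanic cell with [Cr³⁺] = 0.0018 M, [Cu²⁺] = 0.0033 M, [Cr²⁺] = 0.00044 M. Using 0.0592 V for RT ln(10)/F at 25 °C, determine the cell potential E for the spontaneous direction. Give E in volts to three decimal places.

Cu²⁺/Cu is the cathode (higher E°), Cr³⁺/Cr²⁺ the anode: E°cell = +0.36 − (-0.38) = +0.74 V, n = 2.
Overall: Cu²⁺(aq) + 2 Cr²⁺(aq) → Cu(s) + 2 Cr³⁺(aq)
Q = [Cr³⁺]^2 / ([Cu²⁺]·[Cr²⁺]^2); log Q = 3.705.
E = E° − (0.0592/n) log Q = +0.74 − (0.0592/2)(3.705) = +0.630 V.

+0.630 V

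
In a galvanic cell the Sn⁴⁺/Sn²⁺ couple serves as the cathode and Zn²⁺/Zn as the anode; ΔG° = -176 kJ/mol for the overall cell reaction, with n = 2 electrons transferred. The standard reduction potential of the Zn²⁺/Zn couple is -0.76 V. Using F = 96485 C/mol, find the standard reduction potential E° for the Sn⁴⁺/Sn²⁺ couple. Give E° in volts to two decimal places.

+0.15 V

E°cell = −ΔG°/(nF) = −(-176×10³)/((2)(96485)) = +0.912 V.
Since Sn⁴⁺/Sn²⁺ is the cathode and Zn²⁺/Zn the anode, E°cell = E°(Sn⁴⁺/Sn²⁺) − E°(Zn²⁺/Zn).
So E°(Sn⁴⁺/Sn²⁺) = E°cell + E°(Zn²⁺/Zn) = +0.912 + (-0.76) = +0.15 V.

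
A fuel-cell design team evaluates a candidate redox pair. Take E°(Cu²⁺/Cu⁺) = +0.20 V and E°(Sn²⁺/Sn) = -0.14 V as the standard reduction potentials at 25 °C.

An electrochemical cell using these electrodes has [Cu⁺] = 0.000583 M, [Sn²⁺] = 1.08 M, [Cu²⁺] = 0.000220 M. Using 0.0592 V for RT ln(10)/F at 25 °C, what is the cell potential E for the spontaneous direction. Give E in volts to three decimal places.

+0.314 V

Cu²⁺/Cu⁺ is the cathode (higher E°), Sn²⁺/Sn the anode: E°cell = +0.20 − (-0.14) = +0.34 V, n = 2.
Overall: 2 Cu²⁺(aq) + Sn(s) → 2 Cu⁺(aq) + Sn²⁺(aq)
Q = [Cu⁺]^2·[Sn²⁺] / ([Cu²⁺]^2); log Q = 0.880.
E = E° − (0.0592/n) log Q = +0.34 − (0.0592/2)(0.880) = +0.314 V.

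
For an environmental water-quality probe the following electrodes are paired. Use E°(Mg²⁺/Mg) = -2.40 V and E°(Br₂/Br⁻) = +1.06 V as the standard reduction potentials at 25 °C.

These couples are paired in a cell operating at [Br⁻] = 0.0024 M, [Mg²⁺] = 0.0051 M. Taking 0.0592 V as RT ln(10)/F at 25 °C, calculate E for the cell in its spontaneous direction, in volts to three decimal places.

+3.683 V

Br₂/Br⁻ is the cathode (higher E°), Mg²⁺/Mg the anode: E°cell = +1.06 − (-2.40) = +3.46 V, n = 2.
Overall: Br₂(l) + Mg(s) → 2 Br⁻(aq) + Mg²⁺(aq)
Q = [Br⁻]^2·[Mg²⁺]; log Q = -7.532.
E = E° − (0.0592/n) log Q = +3.46 − (0.0592/2)(-7.532) = +3.683 V.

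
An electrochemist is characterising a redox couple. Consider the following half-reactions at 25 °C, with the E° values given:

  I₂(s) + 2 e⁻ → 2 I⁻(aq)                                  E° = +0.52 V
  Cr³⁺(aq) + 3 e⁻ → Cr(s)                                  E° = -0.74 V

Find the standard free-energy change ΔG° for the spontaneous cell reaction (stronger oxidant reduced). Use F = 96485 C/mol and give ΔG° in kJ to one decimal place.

-729.4 kJ

I₂/I⁻ (E° = +0.52 V) is the cathode; Cr³⁺/Cr (E° = -0.74 V) is the anode, so E°cell = +1.26 V.
Balancing electrons gives n = 6 (lcm of 2 and 3).
ΔG° = −nFE° = −(6)(96485)(+1.26) = -729,427 J = -729.4 kJ.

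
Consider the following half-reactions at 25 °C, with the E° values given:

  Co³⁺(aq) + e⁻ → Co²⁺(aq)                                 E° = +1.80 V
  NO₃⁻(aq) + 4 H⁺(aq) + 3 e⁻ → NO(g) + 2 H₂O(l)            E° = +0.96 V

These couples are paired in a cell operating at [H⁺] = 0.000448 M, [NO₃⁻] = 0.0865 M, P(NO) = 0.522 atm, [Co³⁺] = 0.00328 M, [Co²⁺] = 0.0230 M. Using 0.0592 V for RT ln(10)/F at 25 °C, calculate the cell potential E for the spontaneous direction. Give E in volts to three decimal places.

+1.070 V

Co³⁺/Co²⁺ is the cathode (higher E°), NO₃⁻/NO the anode: E°cell = +1.80 − (+0.96) = +0.84 V, n = 3.
Overall: 3 Co³⁺(aq) + NO(g) + 2 H₂O(l) → 3 Co²⁺(aq) + NO₃⁻(aq) + 4 H⁺(aq)
Q = [Co²⁺]^3·[NO₃⁻]·[H⁺]^4 / ([Co³⁺]^3·P(NO)); log Q = -11.638.
E = E° − (0.0592/n) log Q = +0.84 − (0.0592/3)(-11.638) = +1.070 V.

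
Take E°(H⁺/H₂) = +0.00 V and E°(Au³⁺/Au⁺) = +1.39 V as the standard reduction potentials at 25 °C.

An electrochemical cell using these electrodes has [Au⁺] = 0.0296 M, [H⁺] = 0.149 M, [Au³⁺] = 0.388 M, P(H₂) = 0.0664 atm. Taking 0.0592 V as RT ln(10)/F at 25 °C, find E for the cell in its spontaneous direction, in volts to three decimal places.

Au³⁺/Au⁺ is the cathode (higher E°), H⁺/H₂ the anode: E°cell = +1.39 − (+0.00) = +1.39 V, n = 2.
Overall: Au³⁺(aq) + H₂(g) → Au⁺(aq) + 2 H⁺(aq)
Q = [Au⁺]·[H⁺]^2 / ([Au³⁺]·P(H₂)); log Q = -1.593.
E = E° − (0.0592/n) log Q = +1.39 − (0.0592/2)(-1.593) = +1.437 V.

+1.437 V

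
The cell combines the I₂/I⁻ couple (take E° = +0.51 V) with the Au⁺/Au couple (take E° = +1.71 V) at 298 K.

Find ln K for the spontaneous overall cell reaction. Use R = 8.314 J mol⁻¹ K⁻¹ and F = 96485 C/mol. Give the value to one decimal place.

Cathode: Au⁺/Au; anode: I₂/I⁻. E°cell = (+1.71) − (+0.51) = +1.20 V, with n = 2.
ΔG° = −nFE° = −RT ln K, so ln K = nFE°/(RT) = (2)(96485)(+1.20) / ((8.314)(298)) = 93.464.

93.5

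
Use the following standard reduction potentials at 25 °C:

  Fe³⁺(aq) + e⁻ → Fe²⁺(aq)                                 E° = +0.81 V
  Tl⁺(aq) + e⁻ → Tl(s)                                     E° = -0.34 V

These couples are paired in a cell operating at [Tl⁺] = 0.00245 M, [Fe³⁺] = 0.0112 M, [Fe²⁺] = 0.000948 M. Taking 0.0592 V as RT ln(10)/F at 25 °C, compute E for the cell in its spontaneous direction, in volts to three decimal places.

+1.368 V

Fe³⁺/Fe²⁺ is the cathode (higher E°), Tl⁺/Tl the anode: E°cell = +0.81 − (-0.34) = +1.15 V, n = 1.
Overall: Fe³⁺(aq) + Tl(s) → Fe²⁺(aq) + Tl⁺(aq)
Q = [Fe²⁺]·[Tl⁺] / ([Fe³⁺]); log Q = -3.683.
E = E° − (0.0592/n) log Q = +1.15 − (0.0592/1)(-3.683) = +1.368 V.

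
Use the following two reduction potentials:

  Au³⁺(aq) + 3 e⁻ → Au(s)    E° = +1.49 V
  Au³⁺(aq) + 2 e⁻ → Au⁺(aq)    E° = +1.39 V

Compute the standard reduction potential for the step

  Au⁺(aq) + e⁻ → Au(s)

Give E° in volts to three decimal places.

+1.690 V

Sequential free energies add, so n₃E°₃ = n₁E°₁ + n₂E°₂.
With n₃ = 3, and the known step contributing 2×(+1.39) V, the unknown satisfies 1·E° = 3×(+1.49) − 2×(+1.39) = +1.690.
E° = +1.690 / 1 = +1.690 V.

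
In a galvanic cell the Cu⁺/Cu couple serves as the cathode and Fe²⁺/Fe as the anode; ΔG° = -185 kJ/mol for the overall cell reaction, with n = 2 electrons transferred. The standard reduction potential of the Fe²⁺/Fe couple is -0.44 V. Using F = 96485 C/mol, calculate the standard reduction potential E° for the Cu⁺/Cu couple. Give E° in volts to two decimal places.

+0.52 V

E°cell = −ΔG°/(nF) = −(-185×10³)/((2)(96485)) = +0.959 V.
Since Cu⁺/Cu is the cathode and Fe²⁺/Fe the anode, E°cell = E°(Cu⁺/Cu) − E°(Fe²⁺/Fe).
So E°(Cu⁺/Cu) = E°cell + E°(Fe²⁺/Fe) = +0.959 + (-0.44) = +0.52 V.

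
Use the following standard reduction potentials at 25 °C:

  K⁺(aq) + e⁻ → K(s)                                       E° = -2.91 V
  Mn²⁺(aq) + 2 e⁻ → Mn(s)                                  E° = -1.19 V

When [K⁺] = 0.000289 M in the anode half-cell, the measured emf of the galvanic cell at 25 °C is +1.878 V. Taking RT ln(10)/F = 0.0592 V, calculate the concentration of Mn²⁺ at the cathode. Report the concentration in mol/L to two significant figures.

0.018 M

Mn²⁺/Mn is the cathode, K⁺/K the anode: E°cell = +1.72 V, n = 2.
Overall reaction: Mn²⁺(aq) + 2 K(s) → Mn(s) + 2 K⁺(aq); Q = [K⁺]^2/[Mn²⁺]^1.
From E = E° − (0.0592/n) log Q: log Q = (E° − E)·n/0.0592 = (+1.72 − (+1.878))·2/0.0592 = -5.3378.
So 1·log[Mn²⁺] = 2·log(0.000289) − log Q = -7.0782 − (-5.3378) = -1.7404; [Mn²⁺] = 10^(-1.7404) ≈ 0.018 M.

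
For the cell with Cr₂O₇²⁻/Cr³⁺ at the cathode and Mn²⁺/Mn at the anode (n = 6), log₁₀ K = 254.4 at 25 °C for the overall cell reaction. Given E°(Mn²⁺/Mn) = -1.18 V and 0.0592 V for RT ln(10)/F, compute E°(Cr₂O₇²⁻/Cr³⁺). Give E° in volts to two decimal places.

+1.33 V

E°cell = (0.0592/n)·log K = (0.0592/6)(254.4) = +2.510 V.
Since Cr₂O₇²⁻/Cr³⁺ is the cathode and Mn²⁺/Mn the anode, E°cell = E°(Cr₂O₇²⁻/Cr³⁺) − E°(Mn²⁺/Mn).
So E°(Cr₂O₇²⁻/Cr³⁺) = E°cell + E°(Mn²⁺/Mn) = +2.510 + (-1.18) = +1.33 V.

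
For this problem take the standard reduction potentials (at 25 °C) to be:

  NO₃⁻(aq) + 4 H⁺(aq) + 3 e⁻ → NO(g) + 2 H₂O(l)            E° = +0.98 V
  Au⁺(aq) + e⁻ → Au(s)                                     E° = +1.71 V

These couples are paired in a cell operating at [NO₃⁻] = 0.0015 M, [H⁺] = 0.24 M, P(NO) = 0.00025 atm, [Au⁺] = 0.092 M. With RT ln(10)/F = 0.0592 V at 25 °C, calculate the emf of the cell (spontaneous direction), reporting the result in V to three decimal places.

+0.702 V

Au⁺/Au is the cathode (higher E°), NO₃⁻/NO the anode: E°cell = +1.71 − (+0.98) = +0.73 V, n = 3.
Overall: 3 Au⁺(aq) + NO(g) + 2 H₂O(l) → 3 Au(s) + NO₃⁻(aq) + 4 H⁺(aq)
Q = [NO₃⁻]·[H⁺]^4 / ([Au⁺]^3·P(NO)); log Q = 1.408.
E = E° − (0.0592/n) log Q = +0.73 − (0.0592/3)(1.408) = +0.702 V.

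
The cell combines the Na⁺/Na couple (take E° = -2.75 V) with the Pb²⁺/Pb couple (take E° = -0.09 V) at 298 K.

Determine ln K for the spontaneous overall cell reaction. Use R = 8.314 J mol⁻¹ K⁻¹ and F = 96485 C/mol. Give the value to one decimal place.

207.2

Cathode: Pb²⁺/Pb; anode: Na⁺/Na. E°cell = (-0.09) − (-2.75) = +2.66 V, with n = 2.
ΔG° = −nFE° = −RT ln K, so ln K = nFE°/(RT) = (2)(96485)(+2.66) / ((8.314)(298)) = 207.179.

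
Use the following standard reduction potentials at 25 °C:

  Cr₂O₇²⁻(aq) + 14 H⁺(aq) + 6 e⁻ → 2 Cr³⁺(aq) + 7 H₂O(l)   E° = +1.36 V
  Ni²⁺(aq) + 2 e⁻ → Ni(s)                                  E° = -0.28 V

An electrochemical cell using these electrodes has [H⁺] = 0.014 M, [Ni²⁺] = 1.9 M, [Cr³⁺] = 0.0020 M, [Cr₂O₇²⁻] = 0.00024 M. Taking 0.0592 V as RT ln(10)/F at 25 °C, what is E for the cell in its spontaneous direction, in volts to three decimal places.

+1.393 V

Cr₂O₇²⁻/Cr³⁺ is the cathode (higher E°), Ni²⁺/Ni the anode: E°cell = +1.36 − (-0.28) = +1.64 V, n = 6.
Overall: Cr₂O₇²⁻(aq) + 14 H⁺(aq) + 3 Ni(s) → 2 Cr³⁺(aq) + 7 H₂O(l) + 3 Ni²⁺(aq)
Q = [Cr³⁺]^2·[Ni²⁺]^3 / ([Cr₂O₇²⁻]·[H⁺]^14); log Q = 25.012.
E = E° − (0.0592/n) log Q = +1.64 − (0.0592/6)(25.012) = +1.393 V.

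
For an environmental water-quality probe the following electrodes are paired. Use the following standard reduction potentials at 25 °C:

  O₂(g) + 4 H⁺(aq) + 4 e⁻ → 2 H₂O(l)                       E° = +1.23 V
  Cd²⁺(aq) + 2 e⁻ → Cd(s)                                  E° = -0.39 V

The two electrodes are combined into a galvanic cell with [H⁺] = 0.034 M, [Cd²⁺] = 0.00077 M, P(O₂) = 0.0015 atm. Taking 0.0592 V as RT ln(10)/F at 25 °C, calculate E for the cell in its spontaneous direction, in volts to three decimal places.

+1.583 V

O₂/H₂O is the cathode (higher E°), Cd²⁺/Cd the anode: E°cell = +1.23 − (-0.39) = +1.62 V, n = 4.
Overall: O₂(g) + 4 H⁺(aq) + 2 Cd(s) → 2 H₂O(l) + 2 Cd²⁺(aq)
Q = [Cd²⁺]^2 / (P(O₂)·[H⁺]^4); log Q = 2.471.
E = E° − (0.0592/n) log Q = +1.62 − (0.0592/4)(2.471) = +1.583 V.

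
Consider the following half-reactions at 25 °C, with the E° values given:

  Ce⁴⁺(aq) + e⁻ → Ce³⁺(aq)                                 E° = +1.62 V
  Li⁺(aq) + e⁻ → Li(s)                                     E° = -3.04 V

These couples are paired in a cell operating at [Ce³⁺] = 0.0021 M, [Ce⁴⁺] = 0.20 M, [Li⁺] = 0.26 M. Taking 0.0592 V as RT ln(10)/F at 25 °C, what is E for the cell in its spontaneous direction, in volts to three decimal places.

Ce⁴⁺/Ce³⁺ is the cathode (higher E°), Li⁺/Li the anode: E°cell = +1.62 − (-3.04) = +4.66 V, n = 1.
Overall: Ce⁴⁺(aq) + Li(s) → Ce³⁺(aq) + Li⁺(aq)
Q = [Ce³⁺]·[Li⁺] / ([Ce⁴⁺]); log Q = -2.564.
E = E° − (0.0592/n) log Q = +4.66 − (0.0592/1)(-2.564) = +4.812 V.

+4.812 V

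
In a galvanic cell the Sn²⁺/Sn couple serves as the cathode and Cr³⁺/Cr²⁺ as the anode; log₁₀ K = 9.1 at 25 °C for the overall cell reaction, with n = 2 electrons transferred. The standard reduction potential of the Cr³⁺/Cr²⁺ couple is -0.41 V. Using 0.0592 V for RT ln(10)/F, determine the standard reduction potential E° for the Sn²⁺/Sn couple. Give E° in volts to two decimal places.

E°cell = (0.0592/n)·log K = (0.0592/2)(9.1) = +0.269 V.
Since Sn²⁺/Sn is the cathode and Cr³⁺/Cr²⁺ the anode, E°cell = E°(Sn²⁺/Sn) − E°(Cr³⁺/Cr²⁺).
So E°(Sn²⁺/Sn) = E°cell + E°(Cr³⁺/Cr²⁺) = +0.269 + (-0.41) = -0.14 V.

-0.14 V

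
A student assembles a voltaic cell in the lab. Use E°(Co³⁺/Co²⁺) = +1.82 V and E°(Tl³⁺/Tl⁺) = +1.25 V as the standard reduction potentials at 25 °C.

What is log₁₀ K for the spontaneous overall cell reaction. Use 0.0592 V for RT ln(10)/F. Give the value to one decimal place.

19.3

Cathode: Co³⁺/Co²⁺; anode: Tl³⁺/Tl⁺. E°cell = +0.57 V, n = 2.
log K = nE°cell / 0.0592 = (2)(+0.57) / 0.0592 = 19.3.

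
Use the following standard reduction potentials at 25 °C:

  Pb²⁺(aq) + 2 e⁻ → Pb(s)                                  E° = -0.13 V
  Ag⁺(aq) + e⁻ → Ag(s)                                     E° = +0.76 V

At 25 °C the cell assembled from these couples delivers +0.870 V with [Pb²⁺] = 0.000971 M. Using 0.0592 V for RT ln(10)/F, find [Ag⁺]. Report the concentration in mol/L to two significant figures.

0.014 M

Ag⁺/Ag is the cathode, Pb²⁺/Pb the anode: E°cell = +0.89 V, n = 2.
Overall reaction: 2 Ag⁺(aq) + Pb(s) → 2 Ag(s) + Pb²⁺(aq); Q = [Pb²⁺]^1/[Ag⁺]^2.
From E = E° − (0.0592/n) log Q: log Q = (E° − E)·n/0.0592 = (+0.89 − (+0.870))·2/0.0592 = 0.6757.
So 2·log[Ag⁺] = 1·log(0.000971) − log Q = -3.0128 − (0.6757) = -3.6885; log[Ag⁺] = -3.6885 / 2 = -1.8442; [Ag⁺] = 10^(-1.8442) ≈ 0.014 M.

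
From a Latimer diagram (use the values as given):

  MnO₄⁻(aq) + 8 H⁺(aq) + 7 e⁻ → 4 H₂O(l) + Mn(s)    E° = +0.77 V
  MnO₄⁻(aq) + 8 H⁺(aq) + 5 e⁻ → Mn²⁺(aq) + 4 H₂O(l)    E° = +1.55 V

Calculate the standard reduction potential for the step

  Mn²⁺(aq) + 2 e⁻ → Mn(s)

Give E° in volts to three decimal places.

Sequential free energies add, so n₃E°₃ = n₁E°₁ + n₂E°₂.
With n₃ = 7, and the known step contributing 5×(+1.55) V, the unknown satisfies 2·E° = 7×(+0.77) − 5×(+1.55) = -2.360.
E° = -2.360 / 2 = -1.180 V.

-1.180 V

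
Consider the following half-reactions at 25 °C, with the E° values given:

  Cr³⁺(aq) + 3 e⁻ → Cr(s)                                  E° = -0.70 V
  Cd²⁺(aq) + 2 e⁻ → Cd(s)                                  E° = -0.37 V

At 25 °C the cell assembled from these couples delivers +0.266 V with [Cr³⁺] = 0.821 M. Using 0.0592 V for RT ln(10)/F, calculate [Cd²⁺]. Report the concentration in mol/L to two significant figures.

Cd²⁺/Cd is the cathode, Cr³⁺/Cr the anode: E°cell = +0.33 V, n = 6.
Overall reaction: 3 Cd²⁺(aq) + 2 Cr(s) → 3 Cd(s) + 2 Cr³⁺(aq); Q = [Cr³⁺]^2/[Cd²⁺]^3.
From E = E° − (0.0592/n) log Q: log Q = (E° − E)·n/0.0592 = (+0.33 − (+0.266))·6/0.0592 = 6.4865.
So 3·log[Cd²⁺] = 2·log(0.821) − log Q = -0.1713 − (6.4865) = -6.6578; log[Cd²⁺] = -6.6578 / 3 = -2.2193; [Cd²⁺] = 10^(-2.2193) ≈ 0.0060 M.

0.0060 M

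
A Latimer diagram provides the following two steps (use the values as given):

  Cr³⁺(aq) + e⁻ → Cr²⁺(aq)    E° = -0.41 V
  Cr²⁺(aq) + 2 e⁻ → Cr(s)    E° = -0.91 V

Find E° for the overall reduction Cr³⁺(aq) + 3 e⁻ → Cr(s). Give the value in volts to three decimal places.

-0.743 V

Standard free energies of sequential steps add: ΔG°₃ = ΔG°₁ + ΔG°₂, so n₃E°₃ = n₁E°₁ + n₂E°₂.
E°₃ = (1×-0.41 + 2×-0.91) / 3 = (-2.230) / 3 = -0.743 V.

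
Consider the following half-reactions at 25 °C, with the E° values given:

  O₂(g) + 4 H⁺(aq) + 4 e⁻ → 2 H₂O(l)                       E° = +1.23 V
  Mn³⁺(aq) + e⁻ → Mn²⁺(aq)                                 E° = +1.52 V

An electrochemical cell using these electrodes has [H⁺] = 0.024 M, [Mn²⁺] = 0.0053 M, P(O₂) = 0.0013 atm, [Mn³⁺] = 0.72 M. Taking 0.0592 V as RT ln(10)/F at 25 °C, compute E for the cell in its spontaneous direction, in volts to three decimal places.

Mn³⁺/Mn²⁺ is the cathode (higher E°), O₂/H₂O the anode: E°cell = +1.52 − (+1.23) = +0.29 V, n = 4.
Overall: 4 Mn³⁺(aq) + 2 H₂O(l) → 4 Mn²⁺(aq) + O₂(g) + 4 H⁺(aq)
Q = [Mn²⁺]^4·P(O₂)·[H⁺]^4 / ([Mn³⁺]^4); log Q = -17.897.
E = E° − (0.0592/n) log Q = +0.29 − (0.0592/4)(-17.897) = +0.555 V.

+0.555 V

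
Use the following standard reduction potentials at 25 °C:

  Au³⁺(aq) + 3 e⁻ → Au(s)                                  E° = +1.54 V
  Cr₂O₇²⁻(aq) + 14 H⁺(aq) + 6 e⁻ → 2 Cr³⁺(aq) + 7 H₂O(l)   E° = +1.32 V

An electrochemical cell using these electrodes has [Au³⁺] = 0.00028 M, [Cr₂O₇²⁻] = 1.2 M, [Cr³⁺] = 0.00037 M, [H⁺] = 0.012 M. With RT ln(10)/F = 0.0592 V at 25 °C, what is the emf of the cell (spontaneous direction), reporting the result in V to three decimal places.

+0.347 V

Au³⁺/Au is the cathode (higher E°), Cr₂O₇²⁻/Cr³⁺ the anode: E°cell = +1.54 − (+1.32) = +0.22 V, n = 6.
Overall: 2 Au³⁺(aq) + 2 Cr³⁺(aq) + 7 H₂O(l) → 2 Au(s) + Cr₂O₇²⁻(aq) + 14 H⁺(aq)
Q = [Cr₂O₇²⁻]·[H⁺]^14 / ([Au³⁺]^2·[Cr³⁺]^2); log Q = -12.843.
E = E° − (0.0592/n) log Q = +0.22 − (0.0592/6)(-12.843) = +0.347 V.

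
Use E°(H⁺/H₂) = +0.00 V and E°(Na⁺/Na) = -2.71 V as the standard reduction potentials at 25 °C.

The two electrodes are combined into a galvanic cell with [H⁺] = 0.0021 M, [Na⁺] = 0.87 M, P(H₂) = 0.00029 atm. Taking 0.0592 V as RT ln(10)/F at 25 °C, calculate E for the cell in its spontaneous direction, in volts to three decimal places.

+2.660 V

H⁺/H₂ is the cathode (higher E°), Na⁺/Na the anode: E°cell = +0.00 − (-2.71) = +2.71 V, n = 2.
Overall: 2 H⁺(aq) + 2 Na(s) → H₂(g) + 2 Na⁺(aq)
Q = P(H₂)·[Na⁺]^2 / ([H⁺]^2); log Q = 1.697.
E = E° − (0.0592/n) log Q = +2.71 − (0.0592/2)(1.697) = +2.660 V.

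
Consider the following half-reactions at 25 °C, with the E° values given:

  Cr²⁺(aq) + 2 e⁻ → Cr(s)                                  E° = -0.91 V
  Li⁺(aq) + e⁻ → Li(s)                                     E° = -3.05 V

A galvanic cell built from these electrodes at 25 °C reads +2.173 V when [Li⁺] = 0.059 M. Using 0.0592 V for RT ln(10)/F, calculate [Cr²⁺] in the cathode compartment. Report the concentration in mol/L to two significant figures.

Cr²⁺/Cr is the cathode, Li⁺/Li the anode: E°cell = +2.14 V, n = 2.
Overall reaction: Cr²⁺(aq) + 2 Li(s) → Cr(s) + 2 Li⁺(aq); Q = [Li⁺]^2/[Cr²⁺]^1.
From E = E° − (0.0592/n) log Q: log Q = (E° − E)·n/0.0592 = (+2.14 − (+2.173))·2/0.0592 = -1.1149.
So 1·log[Cr²⁺] = 2·log(0.059) − log Q = -2.4583 − (-1.1149) = -1.3434; [Cr²⁺] = 10^(-1.3434) ≈ 0.045 M.

0.045 M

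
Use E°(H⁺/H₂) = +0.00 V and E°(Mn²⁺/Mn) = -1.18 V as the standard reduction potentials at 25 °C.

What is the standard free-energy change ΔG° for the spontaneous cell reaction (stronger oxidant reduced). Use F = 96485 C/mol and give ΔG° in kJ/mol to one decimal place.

-227.7 kJ/mol

H⁺/H₂ (E° = +0.00 V) is the cathode; Mn²⁺/Mn (E° = -1.18 V) is the anode, so E°cell = +1.18 V.
Balancing electrons gives n = 2 (lcm of 2 and 2).
ΔG° = −nFE° = −(2)(96485)(+1.18) = -227,705 J = -227.7 kJ/mol.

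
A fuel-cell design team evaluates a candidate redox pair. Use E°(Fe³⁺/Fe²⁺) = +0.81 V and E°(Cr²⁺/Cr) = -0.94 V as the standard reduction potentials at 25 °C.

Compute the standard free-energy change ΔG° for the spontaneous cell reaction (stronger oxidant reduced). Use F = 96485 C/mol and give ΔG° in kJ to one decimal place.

-337.7 kJ

Fe³⁺/Fe²⁺ (E° = +0.81 V) is the cathode; Cr²⁺/Cr (E° = -0.94 V) is the anode, so E°cell = +1.75 V.
Balancing electrons gives n = 2 (lcm of 1 and 2).
ΔG° = −nFE° = −(2)(96485)(+1.75) = -337,698 J = -337.7 kJ.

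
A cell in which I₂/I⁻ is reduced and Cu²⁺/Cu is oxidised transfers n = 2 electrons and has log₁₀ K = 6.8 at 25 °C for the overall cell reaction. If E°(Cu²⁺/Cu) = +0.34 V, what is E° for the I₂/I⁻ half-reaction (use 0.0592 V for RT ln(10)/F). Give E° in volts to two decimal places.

E°cell = (0.0592/n)·log K = (0.0592/2)(6.8) = +0.201 V.
Since I₂/I⁻ is the cathode and Cu²⁺/Cu the anode, E°cell = E°(I₂/I⁻) − E°(Cu²⁺/Cu).
So E°(I₂/I⁻) = E°cell + E°(Cu²⁺/Cu) = +0.201 + (+0.34) = +0.54 V.

+0.54 V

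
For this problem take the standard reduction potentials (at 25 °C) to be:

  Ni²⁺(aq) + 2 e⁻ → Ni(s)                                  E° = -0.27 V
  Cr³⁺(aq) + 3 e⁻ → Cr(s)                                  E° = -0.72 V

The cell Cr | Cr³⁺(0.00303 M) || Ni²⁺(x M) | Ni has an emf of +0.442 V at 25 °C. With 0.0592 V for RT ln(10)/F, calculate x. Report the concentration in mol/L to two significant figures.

Ni²⁺/Ni is the cathode, Cr³⁺/Cr the anode: E°cell = +0.45 V, n = 6.
Overall reaction: 3 Ni²⁺(aq) + 2 Cr(s) → 3 Ni(s) + 2 Cr³⁺(aq); Q = [Cr³⁺]^2/[Ni²⁺]^3.
From E = E° − (0.0592/n) log Q: log Q = (E° − E)·n/0.0592 = (+0.45 − (+0.442))·6/0.0592 = 0.8108.
So 3·log[Ni²⁺] = 2·log(0.00303) − log Q = -5.0371 − (0.8108) = -5.8479; log[Ni²⁺] = -5.8479 / 3 = -1.9493; [Ni²⁺] = 10^(-1.9493) ≈ 0.011 M.

0.011 M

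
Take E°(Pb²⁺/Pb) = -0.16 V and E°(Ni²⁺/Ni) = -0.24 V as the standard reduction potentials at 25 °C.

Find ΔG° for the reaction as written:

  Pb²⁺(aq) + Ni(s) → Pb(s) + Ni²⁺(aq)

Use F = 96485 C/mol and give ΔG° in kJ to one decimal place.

-15.4 kJ

As written, Pb²⁺/Pb is reduced (cathode) and Ni²⁺/Ni is oxidised (anode), so E°cell = (-0.16) − (-0.24) = +0.08 V.
Balancing electrons gives n = 2.
ΔG° = −nFE° = −(2)(96485)(+0.08) = -15,438 J = -15.4 kJ.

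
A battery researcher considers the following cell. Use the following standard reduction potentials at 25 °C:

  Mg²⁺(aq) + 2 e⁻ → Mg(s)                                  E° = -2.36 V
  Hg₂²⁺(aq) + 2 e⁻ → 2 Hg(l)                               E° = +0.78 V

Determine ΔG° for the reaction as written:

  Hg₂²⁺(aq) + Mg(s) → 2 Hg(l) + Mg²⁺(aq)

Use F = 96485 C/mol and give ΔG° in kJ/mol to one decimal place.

-605.9 kJ/mol

As written, Hg₂²⁺/Hg is reduced (cathode) and Mg²⁺/Mg is oxidised (anode), so E°cell = (+0.78) − (-2.36) = +3.14 V.
Balancing electrons gives n = 2.
ΔG° = −nFE° = −(2)(96485)(+3.14) = -605,926 J = -605.9 kJ/mol.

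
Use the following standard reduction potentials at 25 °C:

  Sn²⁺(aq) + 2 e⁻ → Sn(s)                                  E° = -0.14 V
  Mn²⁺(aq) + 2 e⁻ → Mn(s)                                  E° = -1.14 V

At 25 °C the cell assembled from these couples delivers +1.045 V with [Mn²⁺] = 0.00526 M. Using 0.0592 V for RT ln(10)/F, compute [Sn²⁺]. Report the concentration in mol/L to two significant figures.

Sn²⁺/Sn is the cathode, Mn²⁺/Mn the anode: E°cell = +1.00 V, n = 2.
Overall reaction: Sn²⁺(aq) + Mn(s) → Sn(s) + Mn²⁺(aq); Q = [Mn²⁺]^1/[Sn²⁺]^1.
From E = E° − (0.0592/n) log Q: log Q = (E° − E)·n/0.0592 = (+1.00 − (+1.045))·2/0.0592 = -1.5203.
So 1·log[Sn²⁺] = 1·log(0.00526) − log Q = -2.2790 − (-1.5203) = -0.7587; [Sn²⁺] = 10^(-0.7587) ≈ 0.17 M.

0.17 M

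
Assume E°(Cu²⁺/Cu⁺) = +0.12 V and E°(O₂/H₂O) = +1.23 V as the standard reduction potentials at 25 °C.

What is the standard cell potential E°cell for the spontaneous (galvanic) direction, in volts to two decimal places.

+1.11 V

The O₂/H₂O couple has the higher reduction potential, so it is the cathode; Cu²⁺/Cu⁺ is oxidised at the anode.
E°cell = E°(cathode) − E°(anode) = (+1.23) − (+0.12) = +1.11 V.
Since E°cell > 0, the reaction is spontaneous under standard conditions.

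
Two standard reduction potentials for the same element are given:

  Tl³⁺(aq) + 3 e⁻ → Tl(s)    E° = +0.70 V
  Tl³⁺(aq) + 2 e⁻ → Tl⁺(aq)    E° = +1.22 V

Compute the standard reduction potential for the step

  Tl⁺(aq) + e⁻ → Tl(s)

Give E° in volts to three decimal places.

-0.340 V

Sequential free energies add, so n₃E°₃ = n₁E°₁ + n₂E°₂.
With n₃ = 3, and the known step contributing 2×(+1.22) V, the unknown satisfies 1·E° = 3×(+0.70) − 2×(+1.22) = -0.340.
E° = -0.340 / 1 = -0.340 V.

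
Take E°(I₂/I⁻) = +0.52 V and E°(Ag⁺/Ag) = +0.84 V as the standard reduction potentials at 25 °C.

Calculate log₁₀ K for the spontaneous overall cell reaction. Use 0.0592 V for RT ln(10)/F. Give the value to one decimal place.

10.8

Cathode: Ag⁺/Ag; anode: I₂/I⁻. E°cell = +0.32 V, n = 2.
log K = nE°cell / 0.0592 = (2)(+0.32) / 0.0592 = 10.8.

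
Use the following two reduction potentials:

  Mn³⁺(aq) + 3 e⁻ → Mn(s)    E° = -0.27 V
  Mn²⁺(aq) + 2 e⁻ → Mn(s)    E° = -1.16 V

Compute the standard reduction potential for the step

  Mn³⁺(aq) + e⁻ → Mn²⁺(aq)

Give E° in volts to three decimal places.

+1.510 V

Sequential free energies add, so n₃E°₃ = n₁E°₁ + n₂E°₂.
With n₃ = 3, and the known step contributing 2×(-1.16) V, the unknown satisfies 1·E° = 3×(-0.27) − 2×(-1.16) = +1.510.
E° = +1.510 / 1 = +1.510 V.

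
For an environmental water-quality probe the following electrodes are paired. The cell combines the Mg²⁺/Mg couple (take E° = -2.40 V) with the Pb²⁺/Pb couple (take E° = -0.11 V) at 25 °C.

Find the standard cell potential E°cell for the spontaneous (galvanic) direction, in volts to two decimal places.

The Pb²⁺/Pb couple has the higher reduction potential, so it is the cathode; Mg²⁺/Mg is oxidised at the anode.
E°cell = E°(cathode) − E°(anode) = (-0.11) − (-2.40) = +2.29 V.

+2.29 V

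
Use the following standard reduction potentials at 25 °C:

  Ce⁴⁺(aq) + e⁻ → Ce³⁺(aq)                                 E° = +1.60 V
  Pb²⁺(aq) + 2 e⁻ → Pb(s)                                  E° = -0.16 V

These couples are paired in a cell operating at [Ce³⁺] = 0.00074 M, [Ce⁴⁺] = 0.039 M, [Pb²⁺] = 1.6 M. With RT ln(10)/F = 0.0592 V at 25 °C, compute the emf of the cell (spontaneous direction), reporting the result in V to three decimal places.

Ce⁴⁺/Ce³⁺ is the cathode (higher E°), Pb²⁺/Pb the anode: E°cell = +1.60 − (-0.16) = +1.76 V, n = 2.
Overall: 2 Ce⁴⁺(aq) + Pb(s) → 2 Ce³⁺(aq) + Pb²⁺(aq)
Q = [Ce³⁺]^2·[Pb²⁺] / ([Ce⁴⁺]^2); log Q = -3.240.
E = E° − (0.0592/n) log Q = +1.76 − (0.0592/2)(-3.240) = +1.856 V.

+1.856 V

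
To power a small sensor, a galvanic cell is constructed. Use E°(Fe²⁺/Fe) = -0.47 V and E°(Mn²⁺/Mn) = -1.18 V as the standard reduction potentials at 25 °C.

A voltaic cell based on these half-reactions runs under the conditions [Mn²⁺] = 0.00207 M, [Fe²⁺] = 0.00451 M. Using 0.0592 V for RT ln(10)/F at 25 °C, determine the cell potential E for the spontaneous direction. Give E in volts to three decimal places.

+0.720 V

Fe²⁺/Fe is the cathode (higher E°), Mn²⁺/Mn the anode: E°cell = -0.47 − (-1.18) = +0.71 V, n = 2.
Overall: Fe²⁺(aq) + Mn(s) → Fe(s) + Mn²⁺(aq)
Q = [Mn²⁺] / ([Fe²⁺]); log Q = -0.338.
E = E° − (0.0592/n) log Q = +0.71 − (0.0592/2)(-0.338) = +0.720 V.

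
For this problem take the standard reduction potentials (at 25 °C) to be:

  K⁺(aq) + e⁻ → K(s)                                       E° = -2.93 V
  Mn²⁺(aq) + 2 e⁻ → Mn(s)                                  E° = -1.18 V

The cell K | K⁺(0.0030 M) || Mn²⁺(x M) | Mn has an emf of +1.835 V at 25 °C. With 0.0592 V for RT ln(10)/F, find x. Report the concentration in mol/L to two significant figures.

0.0067 M

Mn²⁺/Mn is the cathode, K⁺/K the anode: E°cell = +1.75 V, n = 2.
Overall reaction: Mn²⁺(aq) + 2 K(s) → Mn(s) + 2 K⁺(aq); Q = [K⁺]^2/[Mn²⁺]^1.
From E = E° − (0.0592/n) log Q: log Q = (E° − E)·n/0.0592 = (+1.75 − (+1.835))·2/0.0592 = -2.8716.
So 1·log[Mn²⁺] = 2·log(0.003) − log Q = -5.0458 − (-2.8716) = -2.1742; [Mn²⁺] = 10^(-2.1742) ≈ 0.0067 M.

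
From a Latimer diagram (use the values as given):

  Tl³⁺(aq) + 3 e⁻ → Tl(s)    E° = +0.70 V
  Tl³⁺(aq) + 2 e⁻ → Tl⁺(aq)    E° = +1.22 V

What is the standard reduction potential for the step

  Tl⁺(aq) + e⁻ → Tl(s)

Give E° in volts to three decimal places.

Sequential free energies add, so n₃E°₃ = n₁E°₁ + n₂E°₂.
With n₃ = 3, and the known step contributing 2×(+1.22) V, the unknown satisfies 1·E° = 3×(+0.70) − 2×(+1.22) = -0.340.
E° = -0.340 / 1 = -0.340 V.

-0.340 V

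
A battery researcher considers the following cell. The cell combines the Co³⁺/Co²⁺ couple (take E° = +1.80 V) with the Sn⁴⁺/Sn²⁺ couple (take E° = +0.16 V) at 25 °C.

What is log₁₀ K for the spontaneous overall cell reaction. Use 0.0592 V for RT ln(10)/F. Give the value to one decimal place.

Cathode: Co³⁺/Co²⁺; anode: Sn⁴⁺/Sn²⁺. E°cell = +1.64 V, n = 2.
log K = nE°cell / 0.0592 = (2)(+1.64) / 0.0592 = 55.4.

55.4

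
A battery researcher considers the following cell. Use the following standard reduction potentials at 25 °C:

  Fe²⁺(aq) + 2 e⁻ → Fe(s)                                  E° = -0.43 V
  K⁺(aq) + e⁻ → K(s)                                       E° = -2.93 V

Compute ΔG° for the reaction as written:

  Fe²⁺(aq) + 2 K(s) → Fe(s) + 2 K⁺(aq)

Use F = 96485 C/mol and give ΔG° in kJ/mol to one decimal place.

As written, Fe²⁺/Fe is reduced (cathode) and K⁺/K is oxidised (anode), so E°cell = (-0.43) − (-2.93) = +2.50 V.
Balancing electrons gives n = 2.
ΔG° = −nFE° = −(2)(96485)(+2.50) = -482,425 J = -482.4 kJ/mol.

-482.4 kJ/mol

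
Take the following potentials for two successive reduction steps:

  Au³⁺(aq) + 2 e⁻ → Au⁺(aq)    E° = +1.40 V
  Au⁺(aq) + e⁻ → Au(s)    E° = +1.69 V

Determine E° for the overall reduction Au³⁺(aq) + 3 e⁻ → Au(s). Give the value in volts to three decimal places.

Since ΔG° = −nFE° is additive over sequential reductions, n₃E°₃ = n₁E°₁ + n₂E°₂.
E°₃ = (2×+1.40 + 1×+1.69) / 3 = (+4.490) / 3 = +1.497 V.
Simply averaging or adding the two E° values would be wrong; the electron-weighted sum is required.

+1.497 V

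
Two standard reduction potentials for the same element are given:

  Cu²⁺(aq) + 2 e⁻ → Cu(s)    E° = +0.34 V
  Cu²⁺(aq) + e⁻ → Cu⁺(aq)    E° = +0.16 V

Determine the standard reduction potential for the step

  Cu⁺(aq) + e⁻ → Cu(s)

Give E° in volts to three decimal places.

+0.520 V

Sequential free energies add, so n₃E°₃ = n₁E°₁ + n₂E°₂.
With n₃ = 2, and the known step contributing 1×(+0.16) V, the unknown satisfies 1·E° = 2×(+0.34) − 1×(+0.16) = +0.520.
E° = +0.520 / 1 = +0.520 V.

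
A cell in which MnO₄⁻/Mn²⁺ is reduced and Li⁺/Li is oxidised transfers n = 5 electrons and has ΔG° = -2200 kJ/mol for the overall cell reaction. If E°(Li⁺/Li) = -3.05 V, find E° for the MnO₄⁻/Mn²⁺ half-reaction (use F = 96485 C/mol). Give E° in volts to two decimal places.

+1.51 V

E°cell = −ΔG°/(nF) = −(-2200×10³)/((5)(96485)) = +4.560 V.
Since MnO₄⁻/Mn²⁺ is the cathode and Li⁺/Li the anode, E°cell = E°(MnO₄⁻/Mn²⁺) − E°(Li⁺/Li).
So E°(MnO₄⁻/Mn²⁺) = E°cell + E°(Li⁺/Li) = +4.560 + (-3.05) = +1.51 V.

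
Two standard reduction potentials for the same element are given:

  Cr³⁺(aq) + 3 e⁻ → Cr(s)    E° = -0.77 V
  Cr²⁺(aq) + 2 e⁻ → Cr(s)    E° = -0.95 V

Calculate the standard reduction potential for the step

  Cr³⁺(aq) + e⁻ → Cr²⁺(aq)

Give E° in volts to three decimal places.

-0.410 V

Sequential free energies add, so n₃E°₃ = n₁E°₁ + n₂E°₂.
With n₃ = 3, and the known step contributing 2×(-0.95) V, the unknown satisfies 1·E° = 3×(-0.77) − 2×(-0.95) = -0.410.
E° = -0.410 / 1 = -0.410 V.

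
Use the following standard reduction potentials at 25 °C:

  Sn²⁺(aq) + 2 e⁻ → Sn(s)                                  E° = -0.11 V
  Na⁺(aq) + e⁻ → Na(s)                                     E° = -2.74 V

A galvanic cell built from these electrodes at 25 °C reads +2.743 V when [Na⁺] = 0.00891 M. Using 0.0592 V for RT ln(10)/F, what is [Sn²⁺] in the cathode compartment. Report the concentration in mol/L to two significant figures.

Sn²⁺/Sn is the cathode, Na⁺/Na the anode: E°cell = +2.63 V, n = 2.
Overall reaction: Sn²⁺(aq) + 2 Na(s) → Sn(s) + 2 Na⁺(aq); Q = [Na⁺]^2/[Sn²⁺]^1.
From E = E° − (0.0592/n) log Q: log Q = (E° − E)·n/0.0592 = (+2.63 − (+2.743))·2/0.0592 = -3.8176.
So 1·log[Sn²⁺] = 2·log(0.00891) − log Q = -4.1002 − (-3.8176) = -0.2826; [Sn²⁺] = 10^(-0.2826) ≈ 0.52 M.

0.52 M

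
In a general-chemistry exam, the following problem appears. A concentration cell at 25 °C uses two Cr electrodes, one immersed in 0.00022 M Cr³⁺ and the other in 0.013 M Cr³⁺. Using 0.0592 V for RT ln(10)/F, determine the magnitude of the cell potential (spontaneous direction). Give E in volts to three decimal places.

+0.035 V

For a concentration cell E°cell = 0. The 0.013 M side is the cathode (reduction is favoured where [Cr³⁺] is higher).
With n = 3, E = −(0.0592/3) log([Cr³⁺]ₐₙ/[Cr³⁺]꜀ₐₜ) = −(0.0592/3) log(0.00022/0.013) = −(0.0592/3)(-1.772) = +0.035 V.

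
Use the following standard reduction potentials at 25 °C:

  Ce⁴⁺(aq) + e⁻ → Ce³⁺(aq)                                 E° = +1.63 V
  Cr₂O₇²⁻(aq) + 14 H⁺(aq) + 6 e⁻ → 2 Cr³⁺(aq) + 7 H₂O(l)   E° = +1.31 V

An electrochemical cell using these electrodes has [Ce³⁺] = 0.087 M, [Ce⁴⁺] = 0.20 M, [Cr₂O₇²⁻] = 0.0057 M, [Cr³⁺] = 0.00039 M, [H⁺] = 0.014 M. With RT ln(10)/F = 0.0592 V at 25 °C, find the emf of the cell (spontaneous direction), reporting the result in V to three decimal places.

Ce⁴⁺/Ce³⁺ is the cathode (higher E°), Cr₂O₇²⁻/Cr³⁺ the anode: E°cell = +1.63 − (+1.31) = +0.32 V, n = 6.
Overall: 6 Ce⁴⁺(aq) + 2 Cr³⁺(aq) + 7 H₂O(l) → 6 Ce³⁺(aq) + Cr₂O₇²⁻(aq) + 14 H⁺(aq)
Q = [Ce³⁺]^6·[Cr₂O₇²⁻]·[H⁺]^14 / ([Ce⁴⁺]^6·[Cr³⁺]^2); log Q = -23.550.
E = E° − (0.0592/n) log Q = +0.32 − (0.0592/6)(-23.550) = +0.552 V.

+0.552 V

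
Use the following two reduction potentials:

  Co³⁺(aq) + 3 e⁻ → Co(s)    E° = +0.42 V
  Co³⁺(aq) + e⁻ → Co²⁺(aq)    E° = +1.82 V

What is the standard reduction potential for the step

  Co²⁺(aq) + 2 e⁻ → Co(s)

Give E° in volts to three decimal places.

Sequential free energies add, so n₃E°₃ = n₁E°₁ + n₂E°₂.
With n₃ = 3, and the known step contributing 1×(+1.82) V, the unknown satisfies 2·E° = 3×(+0.42) − 1×(+1.82) = -0.560.
E° = -0.560 / 2 = -0.280 V.

-0.280 V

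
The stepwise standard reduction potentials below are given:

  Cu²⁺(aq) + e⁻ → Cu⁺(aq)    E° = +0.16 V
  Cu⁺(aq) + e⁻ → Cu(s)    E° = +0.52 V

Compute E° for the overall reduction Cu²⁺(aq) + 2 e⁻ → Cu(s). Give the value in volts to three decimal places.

+0.340 V

Standard free energies of sequential steps add: ΔG°₃ = ΔG°₁ + ΔG°₂, so n₃E°₃ = n₁E°₁ + n₂E°₂.
E°₃ = (1×+0.16 + 1×+0.52) / 2 = (+0.680) / 2 = +0.340 V.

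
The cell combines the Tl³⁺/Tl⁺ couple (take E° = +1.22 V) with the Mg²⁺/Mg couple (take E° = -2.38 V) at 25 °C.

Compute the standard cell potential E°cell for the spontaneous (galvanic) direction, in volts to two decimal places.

The Tl³⁺/Tl⁺ couple has the higher reduction potential, so it is the cathode; Mg²⁺/Mg is oxidised at the anode.
E°cell = E°(cathode) − E°(anode) = (+1.22) − (-2.38) = +3.60 V.
Since E°cell > 0, the reaction is spontaneous under standard conditions.

+3.60 V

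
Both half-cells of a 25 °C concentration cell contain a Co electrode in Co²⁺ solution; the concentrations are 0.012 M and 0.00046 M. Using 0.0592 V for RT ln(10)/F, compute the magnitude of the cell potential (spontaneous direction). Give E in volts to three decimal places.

For a concentration cell E°cell = 0. The 0.012 M side is the cathode (reduction is favoured where [Co²⁺] is higher).
With n = 2, E = −(0.0592/2) log([Co²⁺]ₐₙ/[Co²⁺]꜀ₐₜ) = −(0.0592/2) log(0.00046/0.012) = −(0.0592/2)(-1.416) = +0.042 V.

+0.042 V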